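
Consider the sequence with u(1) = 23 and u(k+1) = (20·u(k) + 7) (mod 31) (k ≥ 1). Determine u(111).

3

Listing terms: u(1) = 23, u(2) = 2, u(3) = 16, u(4) = 17, u(5) = 6, u(6) = 3, u(7) = 5, u(8) = 14, u(9) = 8, u(10) = 12, u(11) = 30, u(12) = 18, u(13) = 26, u(14) = 0, u(15) = 7, u(16) = 23.
Since u(16) = u(1) = 23, the sequence is periodic with period 15.
So u(111) = u(1 + ((111-1) mod 15)) = u(6) = 3.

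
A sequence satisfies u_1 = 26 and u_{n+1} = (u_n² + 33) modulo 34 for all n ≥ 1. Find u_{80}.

31

u_1 = 26,  u_2 = 29,  u_3 = 24,  u_4 = 31,  u_5 = 8,  u_6 = 29.
Since u_6 = u_2 = 29, the sequence is eventually periodic: after a pre-period of length 1 it cycles with period 4.
For n ≥ 2, u_n depends only on (n - 2) mod 4. (80 - 2) mod 4 = 2, so u_{80} = u_4 = 31.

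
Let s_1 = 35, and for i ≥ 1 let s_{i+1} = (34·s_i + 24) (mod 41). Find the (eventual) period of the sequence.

40

Listing terms: s_1 = 35, s_2 = 25, s_3 = 13, s_4 = 15, s_5 = 1, s_6 = 17, s_7 = 28, s_8 = 33, s_9 = 39, s_{10} = 38, s_{11} = 4, s_{12} = 37, s_{13} = 11, s_{14} = 29, s_{15} = 26, s_{16} = 6, s_{17} = 23, s_{18} = 27, s_{19} = 40, s_{20} = 31, s_{21} = 12, s_{22} = 22, s_{23} = 34, s_{24} = 32, s_{25} = 5, s_{26} = 30, s_{27} = 19, s_{28} = 14, s_{29} = 8, s_{30} = 9, s_{31} = 2, s_{32} = 10, s_{33} = 36, s_{34} = 18, s_{35} = 21, s_{36} = 0, s_{37} = 24, s_{38} = 20, s_{39} = 7, s_{40} = 16, s_{41} = 35.
The sequence repeats with period 40.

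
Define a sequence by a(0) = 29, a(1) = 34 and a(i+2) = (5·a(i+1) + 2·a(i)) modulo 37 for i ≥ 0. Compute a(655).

12

a(0) = 29, a(1) = 34, a(2) = 6, a(3) = 24, a(4) = 21, a(5) = 5, a(6) = 30, a(7) = 12, a(8) = 9, a(9) = 32, a(10) = 30, a(11) = 29, a(12) = 20, a(13) = 10, a(14) = 16, a(15) = 26, a(16) = 14, a(17) = 11, a(18) = 9, a(19) = 30, a(20) = 20, a(21) = 12, a(22) = 26, a(23) = 6, a(24) = 8, a(25) = 15, a(26) = 17, a(27) = 4, a(28) = 17, a(29) = 19, a(30) = 18, a(31) = 17, a(32) = 10, a(33) = 10, a(34) = 33, a(35) = 0, a(36) = 29, a(37) = 34.
The sequence repeats with period 36.
(655 - 0) mod 36 = 7, so a(655) = a(7) = 12.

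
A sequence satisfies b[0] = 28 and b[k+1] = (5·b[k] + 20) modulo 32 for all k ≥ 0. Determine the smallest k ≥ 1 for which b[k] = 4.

Listing terms: b[0] = 28, b[1] = 0, b[2] = 20, b[3] = 24, b[4] = 12, b[5] = 16, b[6] = 4, b[7] = 8, b[8] = 28.
Since b[8] = b[0] = 28, the sequence is periodic with period 8.
The value 4 first appears (with k ≥ 1) at b[6].

6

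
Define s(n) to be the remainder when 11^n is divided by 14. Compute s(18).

s(1) = 11,  s(2) = 9,  s(3) = 1,  s(4) = 11.
Since s(4) = s(1) = 11, the sequence is periodic with period 3.
So s(18) = s(1 + ((18-1) mod 3)) = s(3) = 1.

1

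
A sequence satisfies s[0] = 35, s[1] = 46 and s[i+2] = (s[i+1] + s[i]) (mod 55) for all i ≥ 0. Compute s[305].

We have s[0] = 35; s[1] = 46; s[2] = 26; s[3] = 17; s[4] = 43; s[5] = 5; s[6] = 48; s[7] = 53; s[8] = 46; s[9] = 44; s[10] = 35; s[11] = 24; s[12] = 4; s[13] = 28; s[14] = 32; s[15] = 5; s[16] = 37; s[17] = 42; s[18] = 24; s[19] = 11; s[20] = 35; s[21] = 46.
Since (s[20], s[21]) = (s[0], s[1]) = (35, 46) (two consecutive terms determine the rest), the sequence is periodic with period 20.
(305 - 0) mod 20 = 5, so s[305] = s[5] = 5.

5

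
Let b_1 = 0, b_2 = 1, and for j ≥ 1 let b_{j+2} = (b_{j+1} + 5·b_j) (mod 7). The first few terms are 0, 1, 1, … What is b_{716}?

1

We have b_1 = 0, b_2 = 1, b_3 = 1, b_4 = 6, b_5 = 4, b_6 = 6, b_7 = 5, b_8 = 0, b_9 = 4, b_{10} = 4, b_{11} = 3, b_{12} = 2, b_{13} = 3, b_{14} = 6, b_{15} = 0, b_{16} = 2, b_{17} = 2, b_{18} = 5, b_{19} = 1, b_{20} = 5, b_{21} = 3, b_{22} = 0, b_{23} = 1.
The sequence repeats with period 21.
So b_{716} = b_{1 + ((716-1) mod 21)} = b_2 = 1.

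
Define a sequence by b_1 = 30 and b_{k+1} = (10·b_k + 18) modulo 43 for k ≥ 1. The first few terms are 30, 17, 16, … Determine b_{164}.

Listing terms: b_1 = 30,  b_2 = 17,  b_3 = 16,  b_4 = 6,  b_5 = 35,  b_6 = 24,  b_7 = 0,  b_8 = 18,  b_9 = 26,  b_{10} = 20,  b_{11} = 3,  b_{12} = 5,  b_{13} = 25,  b_{14} = 10,  b_{15} = 32,  b_{16} = 37,  b_{17} = 1,  b_{18} = 28,  b_{19} = 40,  b_{20} = 31,  b_{21} = 27,  b_{22} = 30.
The sequence repeats with period 21.
So b_{164} = b_{1 + ((164-1) mod 21)} = b_{17} = 1.

1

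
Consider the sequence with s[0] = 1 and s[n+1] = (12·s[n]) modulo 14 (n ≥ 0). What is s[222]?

8

We have s[0] = 1,  s[1] = 12,  s[2] = 4,  s[3] = 6,  s[4] = 2,  s[5] = 10,  s[6] = 8,  s[7] = 12.
Since s[7] = s[1] = 12, the sequence is eventually periodic: after a pre-period of length 1 it cycles with period 6.
For n ≥ 1, s[n] depends only on (n - 1) mod 6. (222 - 1) mod 6 = 5, so s[222] = s[6] = 8.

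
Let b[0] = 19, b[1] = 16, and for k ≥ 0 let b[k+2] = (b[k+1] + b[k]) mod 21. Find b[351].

Computing terms: b[0] = 19,  b[1] = 16,  b[2] = 14,  b[3] = 9,  b[4] = 2,  b[5] = 11,  b[6] = 13,  b[7] = 3,  b[8] = 16,  b[9] = 19,  b[10] = 14,  b[11] = 12,  b[12] = 5,  b[13] = 17,  b[14] = 1,  b[15] = 18,  b[16] = 19,  b[17] = 16.
Since (b[16], b[17]) = (b[0], b[1]) = (19, 16) (two consecutive terms determine the rest), the sequence is periodic with period 16.
So b[351] = b[0 + ((351-0) mod 16)] = b[15] = 18.

18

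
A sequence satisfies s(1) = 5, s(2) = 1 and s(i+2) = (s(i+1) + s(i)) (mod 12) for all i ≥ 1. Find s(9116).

Computing terms: s(1) = 5,  s(2) = 1,  s(3) = 6,  s(4) = 7,  s(5) = 1,  s(6) = 8,  s(7) = 9,  s(8) = 5,  s(9) = 2,  s(10) = 7,  s(11) = 9,  s(12) = 4,  s(13) = 1,  s(14) = 5,  s(15) = 6,  s(16) = 11,  s(17) = 5,  s(18) = 4,  s(19) = 9,  s(20) = 1,  s(21) = 10,  s(22) = 11,  s(23) = 9,  s(24) = 8,  s(25) = 5,  s(26) = 1.
Since (s(25), s(26)) = (s(1), s(2)) = (5, 1) (two consecutive terms determine the rest), the sequence is periodic with period 24.
(9116 - 1) mod 24 = 19, so s(9116) = s(20) = 1.

1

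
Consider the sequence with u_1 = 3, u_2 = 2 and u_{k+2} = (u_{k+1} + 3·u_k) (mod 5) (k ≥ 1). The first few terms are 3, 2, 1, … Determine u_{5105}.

Computing terms: u_1 = 3,  u_2 = 2,  u_3 = 1,  u_4 = 2,  u_5 = 0,  u_6 = 1,  u_7 = 1,  u_8 = 4,  u_9 = 2,  u_{10} = 4,  u_{11} = 0,  u_{12} = 2,  u_{13} = 2,  u_{14} = 3,  u_{15} = 4,  u_{16} = 3,  u_{17} = 0,  u_{18} = 4,  u_{19} = 4,  u_{20} = 1,  u_{21} = 3,  u_{22} = 1,  u_{23} = 0,  u_{24} = 3,  u_{25} = 3,  u_{26} = 2.
The sequence repeats with period 24.
(5105 - 1) mod 24 = 16, so u_{5105} = u_{17} = 0.

0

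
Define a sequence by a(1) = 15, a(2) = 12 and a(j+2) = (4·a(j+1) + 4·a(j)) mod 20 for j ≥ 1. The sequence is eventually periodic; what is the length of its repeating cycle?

Computing terms: a(1) = 15, a(2) = 12, a(3) = 8, a(4) = 0, a(5) = 12, a(6) = 8.
Since (a(5), a(6)) = (a(2), a(3)) = (12, 8) (two consecutive terms determine the rest), the sequence is eventually periodic: after a pre-period of length 1 it cycles with period 3.

3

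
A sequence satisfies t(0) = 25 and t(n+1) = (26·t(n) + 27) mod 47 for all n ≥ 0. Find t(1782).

Listing terms: t(0) = 25,  t(1) = 19,  t(2) = 4,  t(3) = 37,  t(4) = 2,  t(5) = 32,  t(6) = 13,  t(7) = 36,  t(8) = 23,  t(9) = 14,  t(10) = 15,  t(11) = 41,  t(12) = 12,  t(13) = 10,  t(14) = 5,  t(15) = 16,  t(16) = 20,  t(17) = 30,  t(18) = 8,  t(19) = 0,  t(20) = 27,  t(21) = 24,  t(22) = 40,  t(23) = 33,  t(24) = 39,  t(25) = 7,  t(26) = 21,  t(27) = 9,  t(28) = 26,  t(29) = 45,  t(30) = 22,  t(31) = 35,  t(32) = 44,  t(33) = 43,  t(34) = 17,  t(35) = 46,  t(36) = 1,  t(37) = 6,  t(38) = 42,  t(39) = 38,  t(40) = 28,  t(41) = 3,  t(42) = 11,  t(43) = 31,  t(44) = 34,  t(45) = 18,  t(46) = 25.
Since t(46) = t(0) = 25, the sequence is periodic with period 46.
So t(1782) = t(0 + ((1782-0) mod 46)) = t(34) = 17.

17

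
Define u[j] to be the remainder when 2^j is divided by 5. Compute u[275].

u[1] = 2; u[2] = 4; u[3] = 3; u[4] = 1; u[5] = 2.
Since u[5] = u[1] = 2, the sequence is periodic with period 4.
So u[275] = u[1 + ((275-1) mod 4)] = u[3] = 3.

3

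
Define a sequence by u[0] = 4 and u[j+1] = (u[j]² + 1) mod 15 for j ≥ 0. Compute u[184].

2

u[0] = 4,  u[1] = 2,  u[2] = 5,  u[3] = 11,  u[4] = 2.
Since u[4] = u[1] = 2, the sequence is eventually periodic: after a pre-period of length 1 it cycles with period 3.
For j ≥ 1, u[j] depends only on (j - 1) mod 3. (184 - 1) mod 3 = 0, so u[184] = u[1] = 2.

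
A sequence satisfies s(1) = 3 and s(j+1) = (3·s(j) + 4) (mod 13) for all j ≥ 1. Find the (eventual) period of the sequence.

Computing terms: s(1) = 3; s(2) = 0; s(3) = 4; s(4) = 3.
The sequence repeats with period 3.

3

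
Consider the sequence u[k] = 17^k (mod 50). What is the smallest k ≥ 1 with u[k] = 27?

17

u[0] = 1, u[1] = 17, u[2] = 39, u[3] = 13, u[4] = 21, u[5] = 7, u[6] = 19, u[7] = 23, u[8] = 41, u[9] = 47, u[10] = 49, u[11] = 33, u[12] = 11, u[13] = 37, u[14] = 29, u[15] = 43, u[16] = 31, u[17] = 27, u[18] = 9, u[19] = 3, u[20] = 1.
The sequence repeats with period 20.
The value 27 first appears (with k ≥ 1) at u[17].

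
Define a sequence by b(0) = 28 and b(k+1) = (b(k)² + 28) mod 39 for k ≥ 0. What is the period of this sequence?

Computing terms: b(0) = 28; b(1) = 32; b(2) = 38; b(3) = 29; b(4) = 11; b(5) = 32.
Since b(5) = b(1) = 32, the sequence is eventually periodic: after a pre-period of length 1 it cycles with period 4.

4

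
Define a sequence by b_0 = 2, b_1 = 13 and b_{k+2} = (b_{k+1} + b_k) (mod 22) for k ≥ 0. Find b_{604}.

21

b_0 = 2,  b_1 = 13,  b_2 = 15,  b_3 = 6,  b_4 = 21,  b_5 = 5,  b_6 = 4,  b_7 = 9,  b_8 = 13,  b_9 = 0,  b_{10} = 13,  b_{11} = 13,  b_{12} = 4,  b_{13} = 17,  b_{14} = 21,  b_{15} = 16,  b_{16} = 15,  b_{17} = 9,  b_{18} = 2,  b_{19} = 11,  b_{20} = 13,  b_{21} = 2,  b_{22} = 15,  b_{23} = 17,  b_{24} = 10,  b_{25} = 5,  b_{26} = 15,  b_{27} = 20,  b_{28} = 13,  b_{29} = 11,  b_{30} = 2,  b_{31} = 13.
The sequence repeats with period 30.
So b_{604} = b_{0 + ((604-0) mod 30)} = b_4 = 21.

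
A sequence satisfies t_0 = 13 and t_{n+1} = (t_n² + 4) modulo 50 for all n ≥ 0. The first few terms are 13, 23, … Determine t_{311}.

23

Computing terms: t_0 = 13,  t_1 = 23,  t_2 = 33,  t_3 = 43,  t_4 = 3,  t_5 = 13.
Since t_5 = t_0 = 13, the sequence is periodic with period 5.
So t_{311} = t_{0 + ((311-0) mod 5)} = t_1 = 23.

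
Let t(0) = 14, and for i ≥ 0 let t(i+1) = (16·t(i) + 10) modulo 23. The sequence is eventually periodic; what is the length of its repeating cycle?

We have t(0) = 14,  t(1) = 4,  t(2) = 5,  t(3) = 21,  t(4) = 1,  t(5) = 3,  t(6) = 12,  t(7) = 18,  t(8) = 22,  t(9) = 17,  t(10) = 6,  t(11) = 14.
Since t(11) = t(0) = 14, the sequence is periodic with period 11.

11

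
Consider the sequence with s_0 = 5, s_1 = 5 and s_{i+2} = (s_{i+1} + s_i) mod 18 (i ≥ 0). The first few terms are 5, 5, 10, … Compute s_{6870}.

11

We have s_0 = 5,  s_1 = 5,  s_2 = 10,  s_3 = 15,  s_4 = 7,  s_5 = 4,  s_6 = 11,  s_7 = 15,  s_8 = 8,  s_9 = 5,  s_{10} = 13,  s_{11} = 0,  s_{12} = 13,  s_{13} = 13,  s_{14} = 8,  s_{15} = 3,  s_{16} = 11,  s_{17} = 14,  s_{18} = 7,  s_{19} = 3,  s_{20} = 10,  s_{21} = 13,  s_{22} = 5,  s_{23} = 0,  s_{24} = 5,  s_{25} = 5.
The sequence repeats with period 24.
So s_{6870} = s_{0 + ((6870-0) mod 24)} = s_6 = 11.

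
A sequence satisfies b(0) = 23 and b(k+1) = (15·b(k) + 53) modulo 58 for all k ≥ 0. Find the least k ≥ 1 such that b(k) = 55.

b(0) = 23,  b(1) = 50,  b(2) = 49,  b(3) = 34,  b(4) = 41,  b(5) = 30,  b(6) = 39,  b(7) = 0,  b(8) = 53,  b(9) = 36,  b(10) = 13,  b(11) = 16,  b(12) = 3,  b(13) = 40,  b(14) = 15,  b(15) = 46,  b(16) = 47,  b(17) = 4,  b(18) = 55,  b(19) = 8,  b(20) = 57,  b(21) = 38,  b(22) = 43,  b(23) = 2,  b(24) = 25,  b(25) = 22,  b(26) = 35,  b(27) = 56,  b(28) = 23.
Since b(28) = b(0) = 23, the sequence is periodic with period 28.
The value 55 first appears (with k ≥ 1) at b(18).

18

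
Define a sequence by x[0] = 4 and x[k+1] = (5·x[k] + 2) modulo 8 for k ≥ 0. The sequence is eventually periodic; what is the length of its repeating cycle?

4

x[0] = 4,  x[1] = 6,  x[2] = 0,  x[3] = 2,  x[4] = 4.
Since x[4] = x[0] = 4, the sequence is periodic with period 4.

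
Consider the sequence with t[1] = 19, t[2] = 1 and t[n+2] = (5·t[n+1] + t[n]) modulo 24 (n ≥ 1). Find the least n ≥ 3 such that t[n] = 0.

t[1] = 19,  t[2] = 1,  t[3] = 0,  t[4] = 1,  t[5] = 5,  t[6] = 2,  t[7] = 15,  t[8] = 5,  t[9] = 16,  t[10] = 13,  t[11] = 9,  t[12] = 10,  t[13] = 11,  t[14] = 17,  t[15] = 0,  t[16] = 17,  t[17] = 13,  t[18] = 10,  t[19] = 15,  t[20] = 13,  t[21] = 8,  t[22] = 5,  t[23] = 9,  t[24] = 2,  t[25] = 19,  t[26] = 1.
The sequence repeats with period 24.
The value 0 first appears (with n ≥ 3) at t[3].

3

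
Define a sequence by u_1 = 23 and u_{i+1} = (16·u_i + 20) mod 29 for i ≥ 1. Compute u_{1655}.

Listing terms: u_1 = 23, u_2 = 11, u_3 = 22, u_4 = 24, u_5 = 27, u_6 = 17, u_7 = 2, u_8 = 23.
The sequence repeats with period 7.
(1655 - 1) mod 7 = 2, so u_{1655} = u_3 = 22.

22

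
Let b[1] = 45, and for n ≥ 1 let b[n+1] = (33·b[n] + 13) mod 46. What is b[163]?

25

We have b[1] = 45; b[2] = 26; b[3] = 43; b[4] = 6; b[5] = 27; b[6] = 30; b[7] = 37; b[8] = 38; b[9] = 25; b[10] = 10; b[11] = 21; b[12] = 16; b[13] = 35; b[14] = 18; b[15] = 9; b[16] = 34; b[17] = 31; b[18] = 24; b[19] = 23; b[20] = 36; b[21] = 5; b[22] = 40; b[23] = 45.
The sequence repeats with period 22.
So b[163] = b[1 + ((163-1) mod 22)] = b[9] = 25.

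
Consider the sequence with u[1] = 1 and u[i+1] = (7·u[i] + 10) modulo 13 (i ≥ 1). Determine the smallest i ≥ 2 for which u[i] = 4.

Computing terms: u[1] = 1,  u[2] = 4,  u[3] = 12,  u[4] = 3,  u[5] = 5,  u[6] = 6,  u[7] = 0,  u[8] = 10,  u[9] = 2,  u[10] = 11,  u[11] = 9,  u[12] = 8,  u[13] = 1.
The sequence repeats with period 12.
The value 4 first appears (with i ≥ 2) at u[2].

2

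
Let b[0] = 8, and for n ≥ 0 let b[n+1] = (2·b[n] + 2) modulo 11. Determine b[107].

2

b[0] = 8, b[1] = 7, b[2] = 5, b[3] = 1, b[4] = 4, b[5] = 10, b[6] = 0, b[7] = 2, b[8] = 6, b[9] = 3, b[10] = 8.
The sequence repeats with period 10.
(107 - 0) mod 10 = 7, so b[107] = b[7] = 2.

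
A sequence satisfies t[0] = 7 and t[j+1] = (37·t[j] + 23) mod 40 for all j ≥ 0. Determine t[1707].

Computing terms: t[0] = 7, t[1] = 2, t[2] = 17, t[3] = 12, t[4] = 27, t[5] = 22, t[6] = 37, t[7] = 32, t[8] = 7.
The sequence repeats with period 8.
(1707 - 0) mod 8 = 3, so t[1707] = t[3] = 12.

12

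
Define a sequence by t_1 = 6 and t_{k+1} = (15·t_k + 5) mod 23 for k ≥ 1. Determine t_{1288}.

Computing terms: t_1 = 6,  t_2 = 3,  t_3 = 4,  t_4 = 19,  t_5 = 14,  t_6 = 8,  t_7 = 10,  t_8 = 17,  t_9 = 7,  t_{10} = 18,  t_{11} = 22,  t_{12} = 13,  t_{13} = 16,  t_{14} = 15,  t_{15} = 0,  t_{16} = 5,  t_{17} = 11,  t_{18} = 9,  t_{19} = 2,  t_{20} = 12,  t_{21} = 1,  t_{22} = 20,  t_{23} = 6.
The sequence repeats with period 22.
So t_{1288} = t_{1 + ((1288-1) mod 22)} = t_{12} = 13.

13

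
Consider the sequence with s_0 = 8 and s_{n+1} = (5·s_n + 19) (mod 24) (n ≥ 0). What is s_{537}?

We have s_0 = 8, s_1 = 11, s_2 = 2, s_3 = 5, s_4 = 20, s_5 = 23, s_6 = 14, s_7 = 17, s_8 = 8.
Since s_8 = s_0 = 8, the sequence is periodic with period 8.
(537 - 0) mod 8 = 1, so s_{537} = s_1 = 11.

11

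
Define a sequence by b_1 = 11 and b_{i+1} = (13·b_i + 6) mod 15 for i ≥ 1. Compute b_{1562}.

14

We have b_1 = 11, b_2 = 14, b_3 = 8, b_4 = 5, b_5 = 11.
Since b_5 = b_1 = 11, the sequence is periodic with period 4.
So b_{1562} = b_{1 + ((1562-1) mod 4)} = b_2 = 14.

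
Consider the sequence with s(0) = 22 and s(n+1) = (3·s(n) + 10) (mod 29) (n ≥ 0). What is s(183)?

We have s(0) = 22,  s(1) = 18,  s(2) = 6,  s(3) = 28,  s(4) = 7,  s(5) = 2,  s(6) = 16,  s(7) = 0,  s(8) = 10,  s(9) = 11,  s(10) = 14,  s(11) = 23,  s(12) = 21,  s(13) = 15,  s(14) = 26,  s(15) = 1,  s(16) = 13,  s(17) = 20,  s(18) = 12,  s(19) = 17,  s(20) = 3,  s(21) = 19,  s(22) = 9,  s(23) = 8,  s(24) = 5,  s(25) = 25,  s(26) = 27,  s(27) = 4,  s(28) = 22.
Since s(28) = s(0) = 22, the sequence is periodic with period 28.
(183 - 0) mod 28 = 15, so s(183) = s(15) = 1.

1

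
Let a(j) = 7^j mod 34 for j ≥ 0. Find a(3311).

We have a(0) = 1,  a(1) = 7,  a(2) = 15,  a(3) = 3,  a(4) = 21,  a(5) = 11,  a(6) = 9,  a(7) = 29,  a(8) = 33,  a(9) = 27,  a(10) = 19,  a(11) = 31,  a(12) = 13,  a(13) = 23,  a(14) = 25,  a(15) = 5,  a(16) = 1.
Since a(16) = a(0) = 1, the sequence is periodic with period 16.
So a(3311) = a(0 + ((3311-0) mod 16)) = a(15) = 5.

5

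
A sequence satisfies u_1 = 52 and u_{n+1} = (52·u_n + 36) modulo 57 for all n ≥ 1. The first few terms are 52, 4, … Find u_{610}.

Computing terms: u_1 = 52, u_2 = 4, u_3 = 16, u_4 = 13, u_5 = 28, u_6 = 10, u_7 = 43, u_8 = 49, u_9 = 19, u_{10} = 55, u_{11} = 46, u_{12} = 34, u_{13} = 37, u_{14} = 22, u_{15} = 40, u_{16} = 7, u_{17} = 1, u_{18} = 31, u_{19} = 52.
The sequence repeats with period 18.
So u_{610} = u_{1 + ((610-1) mod 18)} = u_{16} = 7.

7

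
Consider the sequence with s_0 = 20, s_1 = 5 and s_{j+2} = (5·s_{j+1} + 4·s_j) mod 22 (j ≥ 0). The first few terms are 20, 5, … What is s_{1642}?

Listing terms: s_0 = 20,  s_1 = 5,  s_2 = 17,  s_3 = 17,  s_4 = 21,  s_5 = 19,  s_6 = 3,  s_7 = 3,  s_8 = 5,  s_9 = 15,  s_{10} = 7,  s_{11} = 7,  s_{12} = 19,  s_{13} = 13,  s_{14} = 9,  s_{15} = 9,  s_{16} = 15,  s_{17} = 1,  s_{18} = 21,  s_{19} = 21,  s_{20} = 13,  s_{21} = 17,  s_{22} = 5,  s_{23} = 5,  s_{24} = 1,  s_{25} = 3,  s_{26} = 19,  s_{27} = 19,  s_{28} = 17,  s_{29} = 7,  s_{30} = 15,  s_{31} = 15,  s_{32} = 3,  s_{33} = 9,  s_{34} = 13,  s_{35} = 13,  s_{36} = 7,  s_{37} = 21,  s_{38} = 1,  s_{39} = 1,  s_{40} = 9,  s_{41} = 5,  s_{42} = 17.
Since (s_{41}, s_{42}) = (s_1, s_2) = (5, 17) (two consecutive terms determine the rest), the sequence is eventually periodic: after a pre-period of length 1 it cycles with period 40.
For j ≥ 1, s_j depends only on (j - 1) mod 40. (1642 - 1) mod 40 = 1, so s_{1642} = s_2 = 17.

17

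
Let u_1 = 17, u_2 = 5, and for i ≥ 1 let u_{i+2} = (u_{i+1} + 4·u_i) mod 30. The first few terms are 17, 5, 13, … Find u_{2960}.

15

Listing terms: u_1 = 17,  u_2 = 5,  u_3 = 13,  u_4 = 3,  u_5 = 25,  u_6 = 7,  u_7 = 17,  u_8 = 15,  u_9 = 23,  u_{10} = 23,  u_{11} = 25,  u_{12} = 27,  u_{13} = 7,  u_{14} = 25,  u_{15} = 23,  u_{16} = 3,  u_{17} = 5,  u_{18} = 17,  u_{19} = 7,  u_{20} = 15,  u_{21} = 13,  u_{22} = 13,  u_{23} = 5,  u_{24} = 27,  u_{25} = 17,  u_{26} = 5.
The sequence repeats with period 24.
So u_{2960} = u_{1 + ((2960-1) mod 24)} = u_8 = 15.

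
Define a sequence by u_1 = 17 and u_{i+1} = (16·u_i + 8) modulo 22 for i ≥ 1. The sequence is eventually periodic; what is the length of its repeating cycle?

We have u_1 = 17, u_2 = 16, u_3 = 0, u_4 = 8, u_5 = 4, u_6 = 6, u_7 = 16.
Since u_7 = u_2 = 16, the sequence is eventually periodic: after a pre-period of length 1 it cycles with period 5.

5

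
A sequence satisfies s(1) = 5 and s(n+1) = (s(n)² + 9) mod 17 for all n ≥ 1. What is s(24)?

s(1) = 5,  s(2) = 0,  s(3) = 9,  s(4) = 5.
Since s(4) = s(1) = 5, the sequence is periodic with period 3.
So s(24) = s(1 + ((24-1) mod 3)) = s(3) = 9.

9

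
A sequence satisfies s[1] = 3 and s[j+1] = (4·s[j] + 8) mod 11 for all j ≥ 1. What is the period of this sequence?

s[1] = 3, s[2] = 9, s[3] = 0, s[4] = 8, s[5] = 7, s[6] = 3.
The sequence repeats with period 5.

5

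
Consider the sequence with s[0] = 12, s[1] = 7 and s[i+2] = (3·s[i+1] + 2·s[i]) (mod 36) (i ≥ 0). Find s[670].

s[0] = 12; s[1] = 7; s[2] = 9; s[3] = 5; s[4] = 33; s[5] = 1; s[6] = 33; s[7] = 29; s[8] = 9; s[9] = 13; s[10] = 21; s[11] = 17; s[12] = 21; s[13] = 25; s[14] = 9; s[15] = 5.
Since (s[14], s[15]) = (s[2], s[3]) = (9, 5) (two consecutive terms determine the rest), the sequence is eventually periodic: after a pre-period of length 2 it cycles with period 12.
For i ≥ 2, s[i] depends only on (i - 2) mod 12. (670 - 2) mod 12 = 8, so s[670] = s[10] = 21.

21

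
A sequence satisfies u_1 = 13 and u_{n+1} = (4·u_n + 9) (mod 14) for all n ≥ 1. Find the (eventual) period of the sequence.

3

Computing terms: u_1 = 13, u_2 = 5, u_3 = 1, u_4 = 13.
Since u_4 = u_1 = 13, the sequence is periodic with period 3.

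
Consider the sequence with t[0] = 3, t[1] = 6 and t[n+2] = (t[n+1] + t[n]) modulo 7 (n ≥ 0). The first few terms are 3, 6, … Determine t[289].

Computing terms: t[0] = 3,  t[1] = 6,  t[2] = 2,  t[3] = 1,  t[4] = 3,  t[5] = 4,  t[6] = 0,  t[7] = 4,  t[8] = 4,  t[9] = 1,  t[10] = 5,  t[11] = 6,  t[12] = 4,  t[13] = 3,  t[14] = 0,  t[15] = 3,  t[16] = 3,  t[17] = 6.
The sequence repeats with period 16.
So t[289] = t[0 + ((289-0) mod 16)] = t[1] = 6.

6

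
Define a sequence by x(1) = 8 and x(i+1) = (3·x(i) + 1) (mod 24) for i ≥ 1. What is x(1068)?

Listing terms: x(1) = 8, x(2) = 1, x(3) = 4, x(4) = 13, x(5) = 16, x(6) = 1.
Since x(6) = x(2) = 1, the sequence is eventually periodic: after a pre-period of length 1 it cycles with period 4.
For i ≥ 2, x(i) depends only on (i - 2) mod 4. (1068 - 2) mod 4 = 2, so x(1068) = x(4) = 13.

13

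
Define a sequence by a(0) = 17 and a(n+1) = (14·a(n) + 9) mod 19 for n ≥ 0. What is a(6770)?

9

We have a(0) = 17; a(1) = 0; a(2) = 9; a(3) = 2; a(4) = 18; a(5) = 14; a(6) = 15; a(7) = 10; a(8) = 16; a(9) = 5; a(10) = 3; a(11) = 13; a(12) = 1; a(13) = 4; a(14) = 8; a(15) = 7; a(16) = 12; a(17) = 6; a(18) = 17.
Since a(18) = a(0) = 17, the sequence is periodic with period 18.
(6770 - 0) mod 18 = 2, so a(6770) = a(2) = 9.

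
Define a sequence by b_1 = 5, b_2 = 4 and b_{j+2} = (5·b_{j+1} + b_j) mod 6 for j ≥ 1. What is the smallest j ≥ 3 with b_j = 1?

3

b_1 = 5,  b_2 = 4,  b_3 = 1,  b_4 = 3,  b_5 = 4,  b_6 = 5,  b_7 = 5,  b_8 = 0,  b_9 = 5,  b_{10} = 1,  b_{11} = 4,  b_{12} = 3,  b_{13} = 1,  b_{14} = 2,  b_{15} = 5,  b_{16} = 3,  b_{17} = 2,  b_{18} = 1,  b_{19} = 1,  b_{20} = 0,  b_{21} = 1,  b_{22} = 5,  b_{23} = 2,  b_{24} = 3,  b_{25} = 5,  b_{26} = 4.
Since (b_{25}, b_{26}) = (b_1, b_2) = (5, 4) (two consecutive terms determine the rest), the sequence is periodic with period 24.
The value 1 first appears (with j ≥ 3) at b_3.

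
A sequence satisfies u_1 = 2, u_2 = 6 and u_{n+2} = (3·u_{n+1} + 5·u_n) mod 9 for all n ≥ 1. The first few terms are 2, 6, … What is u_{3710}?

6

Listing terms: u_1 = 2; u_2 = 6; u_3 = 1; u_4 = 6; u_5 = 5; u_6 = 0; u_7 = 7; u_8 = 3; u_9 = 8; u_{10} = 3; u_{11} = 4; u_{12} = 0; u_{13} = 2; u_{14} = 6.
The sequence repeats with period 12.
(3710 - 1) mod 12 = 1, so u_{3710} = u_2 = 6.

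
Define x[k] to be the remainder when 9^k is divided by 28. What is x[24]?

1

Computing terms: x[0] = 1; x[1] = 9; x[2] = 25; x[3] = 1.
The sequence repeats with period 3.
So x[24] = x[0 + ((24-0) mod 3)] = x[0] = 1.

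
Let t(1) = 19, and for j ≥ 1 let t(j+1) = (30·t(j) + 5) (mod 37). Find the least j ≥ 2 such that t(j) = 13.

Listing terms: t(1) = 19; t(2) = 20; t(3) = 13; t(4) = 25; t(5) = 15; t(6) = 11; t(7) = 2; t(8) = 28; t(9) = 31; t(10) = 10; t(11) = 9; t(12) = 16; t(13) = 4; t(14) = 14; t(15) = 18; t(16) = 27; t(17) = 1; t(18) = 35; t(19) = 19.
Since t(19) = t(1) = 19, the sequence is periodic with period 18.
The value 13 first appears (with j ≥ 2) at t(3).

3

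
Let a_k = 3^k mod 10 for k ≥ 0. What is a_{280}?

Computing terms: a_0 = 1, a_1 = 3, a_2 = 9, a_3 = 7, a_4 = 1.
Since a_4 = a_0 = 1, the sequence is periodic with period 4.
(280 - 0) mod 4 = 0, so a_{280} = a_0 = 1.

1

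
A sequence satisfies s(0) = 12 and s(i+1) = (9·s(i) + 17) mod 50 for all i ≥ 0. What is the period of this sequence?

10

s(0) = 12, s(1) = 25, s(2) = 42, s(3) = 45, s(4) = 22, s(5) = 15, s(6) = 2, s(7) = 35, s(8) = 32, s(9) = 5, s(10) = 12.
Since s(10) = s(0) = 12, the sequence is periodic with period 10.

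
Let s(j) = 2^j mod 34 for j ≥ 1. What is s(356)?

16

We have s(1) = 2; s(2) = 4; s(3) = 8; s(4) = 16; s(5) = 32; s(6) = 30; s(7) = 26; s(8) = 18; s(9) = 2.
Since s(9) = s(1) = 2, the sequence is periodic with period 8.
So s(356) = s(1 + ((356-1) mod 8)) = s(4) = 16.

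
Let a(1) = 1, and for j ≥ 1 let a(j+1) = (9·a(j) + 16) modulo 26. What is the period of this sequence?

Computing terms: a(1) = 1; a(2) = 25; a(3) = 7; a(4) = 1.
The sequence repeats with period 3.

3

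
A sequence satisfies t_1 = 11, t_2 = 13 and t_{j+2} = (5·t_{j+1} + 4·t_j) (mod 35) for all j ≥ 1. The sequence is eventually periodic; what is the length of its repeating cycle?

Computing terms: t_1 = 11; t_2 = 13; t_3 = 4; t_4 = 2; t_5 = 26; t_6 = 33; t_7 = 24; t_8 = 7; t_9 = 26; t_{10} = 18; t_{11} = 19; t_{12} = 27; t_{13} = 1; t_{14} = 8; t_{15} = 9; t_{16} = 7; t_{17} = 1; t_{18} = 33; t_{19} = 29; t_{20} = 32; t_{21} = 31; t_{22} = 3; t_{23} = 34; t_{24} = 7; t_{25} = 31; t_{26} = 8; t_{27} = 24; t_{28} = 12; t_{29} = 16; t_{30} = 23; t_{31} = 4; t_{32} = 7; t_{33} = 16; t_{34} = 3; t_{35} = 9; t_{36} = 22; t_{37} = 6; t_{38} = 13; t_{39} = 19; t_{40} = 7; t_{41} = 6; t_{42} = 23; t_{43} = 34; t_{44} = 17; t_{45} = 11; t_{46} = 18; t_{47} = 29; t_{48} = 7; t_{49} = 11; t_{50} = 13.
Since (t_{49}, t_{50}) = (t_1, t_2) = (11, 13) (two consecutive terms determine the rest), the sequence is periodic with period 48.

48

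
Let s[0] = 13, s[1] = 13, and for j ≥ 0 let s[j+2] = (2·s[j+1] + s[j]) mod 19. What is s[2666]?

Computing terms: s[0] = 13; s[1] = 13; s[2] = 1; s[3] = 15; s[4] = 12; s[5] = 1; s[6] = 14; s[7] = 10; s[8] = 15; s[9] = 2; s[10] = 0; s[11] = 2; s[12] = 4; s[13] = 10; s[14] = 5; s[15] = 1; s[16] = 7; s[17] = 15; s[18] = 18; s[19] = 13; s[20] = 6; s[21] = 6; s[22] = 18; s[23] = 4; s[24] = 7; s[25] = 18; s[26] = 5; s[27] = 9; s[28] = 4; s[29] = 17; s[30] = 0; s[31] = 17; s[32] = 15; s[33] = 9; s[34] = 14; s[35] = 18; s[36] = 12; s[37] = 4; s[38] = 1; s[39] = 6; s[40] = 13; s[41] = 13.
The sequence repeats with period 40.
(2666 - 0) mod 40 = 26, so s[2666] = s[26] = 5.

5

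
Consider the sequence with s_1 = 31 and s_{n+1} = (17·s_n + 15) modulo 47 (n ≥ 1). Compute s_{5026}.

35

s_1 = 31,  s_2 = 25,  s_3 = 17,  s_4 = 22,  s_5 = 13,  s_6 = 1,  s_7 = 32,  s_8 = 42,  s_9 = 24,  s_{10} = 0,  s_{11} = 15,  s_{12} = 35,  s_{13} = 46,  s_{14} = 45,  s_{15} = 28,  s_{16} = 21,  s_{17} = 43,  s_{18} = 41,  s_{19} = 7,  s_{20} = 40,  s_{21} = 37,  s_{22} = 33,  s_{23} = 12,  s_{24} = 31.
Since s_{24} = s_1 = 31, the sequence is periodic with period 23.
(5026 - 1) mod 23 = 11, so s_{5026} = s_{12} = 35.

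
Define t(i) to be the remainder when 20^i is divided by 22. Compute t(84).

Listing terms: t(1) = 20; t(2) = 4; t(3) = 14; t(4) = 16; t(5) = 12; t(6) = 20.
Since t(6) = t(1) = 20, the sequence is periodic with period 5.
(84 - 1) mod 5 = 3, so t(84) = t(4) = 16.

16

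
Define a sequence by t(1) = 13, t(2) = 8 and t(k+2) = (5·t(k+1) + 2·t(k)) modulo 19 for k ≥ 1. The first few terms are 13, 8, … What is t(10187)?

Computing terms: t(1) = 13, t(2) = 8, t(3) = 9, t(4) = 4, t(5) = 0, t(6) = 8, t(7) = 2, t(8) = 7, t(9) = 1, t(10) = 0, t(11) = 2, t(12) = 10, t(13) = 16, t(14) = 5, t(15) = 0, t(16) = 10, t(17) = 12, t(18) = 4, t(19) = 6, t(20) = 0, t(21) = 12, t(22) = 3, t(23) = 1, t(24) = 11, t(25) = 0, t(26) = 3, t(27) = 15, t(28) = 5, t(29) = 17, t(30) = 0, t(31) = 15, t(32) = 18, t(33) = 6, t(34) = 9, t(35) = 0, t(36) = 18, t(37) = 14, t(38) = 11, t(39) = 7, t(40) = 0, t(41) = 14, t(42) = 13, t(43) = 17, t(44) = 16, t(45) = 0, t(46) = 13, t(47) = 8.
Since (t(46), t(47)) = (t(1), t(2)) = (13, 8) (two consecutive terms determine the rest), the sequence is periodic with period 45.
So t(10187) = t(1 + ((10187-1) mod 45)) = t(17) = 12.

12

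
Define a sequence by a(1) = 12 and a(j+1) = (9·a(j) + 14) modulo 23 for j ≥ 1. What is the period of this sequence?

We have a(1) = 12, a(2) = 7, a(3) = 8, a(4) = 17, a(5) = 6, a(6) = 22, a(7) = 5, a(8) = 13, a(9) = 16, a(10) = 20, a(11) = 10, a(12) = 12.
Since a(12) = a(1) = 12, the sequence is periodic with period 11.

11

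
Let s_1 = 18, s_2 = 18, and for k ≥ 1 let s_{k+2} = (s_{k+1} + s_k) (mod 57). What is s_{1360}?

21

Listing terms: s_1 = 18, s_2 = 18, s_3 = 36, s_4 = 54, s_5 = 33, s_6 = 30, s_7 = 6, s_8 = 36, s_9 = 42, s_{10} = 21, s_{11} = 6, s_{12} = 27, s_{13} = 33, s_{14} = 3, s_{15} = 36, s_{16} = 39, s_{17} = 18, s_{18} = 0, s_{19} = 18, s_{20} = 18.
The sequence repeats with period 18.
(1360 - 1) mod 18 = 9, so s_{1360} = s_{10} = 21.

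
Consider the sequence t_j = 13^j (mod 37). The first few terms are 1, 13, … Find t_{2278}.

Computing terms: t_0 = 1; t_1 = 13; t_2 = 21; t_3 = 14; t_4 = 34; t_5 = 35; t_6 = 11; t_7 = 32; t_8 = 9; t_9 = 6; t_{10} = 4; t_{11} = 15; t_{12} = 10; t_{13} = 19; t_{14} = 25; t_{15} = 29; t_{16} = 7; t_{17} = 17; t_{18} = 36; t_{19} = 24; t_{20} = 16; t_{21} = 23; t_{22} = 3; t_{23} = 2; t_{24} = 26; t_{25} = 5; t_{26} = 28; t_{27} = 31; t_{28} = 33; t_{29} = 22; t_{30} = 27; t_{31} = 18; t_{32} = 12; t_{33} = 8; t_{34} = 30; t_{35} = 20; t_{36} = 1.
The sequence repeats with period 36.
So t_{2278} = t_{0 + ((2278-0) mod 36)} = t_{10} = 4.

4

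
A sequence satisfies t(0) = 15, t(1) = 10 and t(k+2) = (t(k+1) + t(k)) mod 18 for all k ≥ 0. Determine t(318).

11

t(0) = 15; t(1) = 10; t(2) = 7; t(3) = 17; t(4) = 6; t(5) = 5; t(6) = 11; t(7) = 16; t(8) = 9; t(9) = 7; t(10) = 16; t(11) = 5; t(12) = 3; t(13) = 8; t(14) = 11; t(15) = 1; t(16) = 12; t(17) = 13; t(18) = 7; t(19) = 2; t(20) = 9; t(21) = 11; t(22) = 2; t(23) = 13; t(24) = 15; t(25) = 10.
The sequence repeats with period 24.
(318 - 0) mod 24 = 6, so t(318) = t(6) = 11.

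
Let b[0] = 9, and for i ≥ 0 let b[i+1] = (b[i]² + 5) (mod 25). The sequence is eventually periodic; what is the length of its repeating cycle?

4

Listing terms: b[0] = 9; b[1] = 11; b[2] = 1; b[3] = 6; b[4] = 16; b[5] = 11.
Since b[5] = b[1] = 11, the sequence is eventually periodic: after a pre-period of length 1 it cycles with period 4.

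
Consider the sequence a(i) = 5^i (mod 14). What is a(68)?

Computing terms: a(0) = 1, a(1) = 5, a(2) = 11, a(3) = 13, a(4) = 9, a(5) = 3, a(6) = 1.
Since a(6) = a(0) = 1, the sequence is periodic with period 6.
(68 - 0) mod 6 = 2, so a(68) = a(2) = 11.

11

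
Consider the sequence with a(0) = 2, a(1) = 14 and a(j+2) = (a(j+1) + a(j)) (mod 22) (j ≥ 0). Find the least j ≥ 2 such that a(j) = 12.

Computing terms: a(0) = 2,  a(1) = 14,  a(2) = 16,  a(3) = 8,  a(4) = 2,  a(5) = 10,  a(6) = 12,  a(7) = 0,  a(8) = 12,  a(9) = 12,  a(10) = 2,  a(11) = 14.
Since (a(10), a(11)) = (a(0), a(1)) = (2, 14) (two consecutive terms determine the rest), the sequence is periodic with period 10.
The value 12 first appears (with j ≥ 2) at a(6).

6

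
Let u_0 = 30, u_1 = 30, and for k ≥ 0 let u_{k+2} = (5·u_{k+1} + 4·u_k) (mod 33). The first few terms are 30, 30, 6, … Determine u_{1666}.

We have u_0 = 30; u_1 = 30; u_2 = 6; u_3 = 18; u_4 = 15; u_5 = 15; u_6 = 3; u_7 = 9; u_8 = 24; u_9 = 24; u_{10} = 18; u_{11} = 21; u_{12} = 12; u_{13} = 12; u_{14} = 9; u_{15} = 27; u_{16} = 6; u_{17} = 6; u_{18} = 21; u_{19} = 30; u_{20} = 3; u_{21} = 3; u_{22} = 27; u_{23} = 15; u_{24} = 18; u_{25} = 18; u_{26} = 30; u_{27} = 24; u_{28} = 9; u_{29} = 9; u_{30} = 15; u_{31} = 12; u_{32} = 21; u_{33} = 21; u_{34} = 24; u_{35} = 6; u_{36} = 27; u_{37} = 27; u_{38} = 12; u_{39} = 3; u_{40} = 30; u_{41} = 30.
The sequence repeats with period 40.
So u_{1666} = u_{0 + ((1666-0) mod 40)} = u_{26} = 30.

30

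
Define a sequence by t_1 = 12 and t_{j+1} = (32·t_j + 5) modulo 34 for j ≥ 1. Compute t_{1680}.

Computing terms: t_1 = 12, t_2 = 15, t_3 = 9, t_4 = 21, t_5 = 31, t_6 = 11, t_7 = 17, t_8 = 5, t_9 = 29, t_{10} = 15.
Since t_{10} = t_2 = 15, the sequence is eventually periodic: after a pre-period of length 1 it cycles with period 8.
For j ≥ 2, t_j depends only on (j - 2) mod 8. (1680 - 2) mod 8 = 6, so t_{1680} = t_8 = 5.

5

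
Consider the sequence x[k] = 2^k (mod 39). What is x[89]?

32

Computing terms: x[0] = 1; x[1] = 2; x[2] = 4; x[3] = 8; x[4] = 16; x[5] = 32; x[6] = 25; x[7] = 11; x[8] = 22; x[9] = 5; x[10] = 10; x[11] = 20; x[12] = 1.
Since x[12] = x[0] = 1, the sequence is periodic with period 12.
(89 - 0) mod 12 = 5, so x[89] = x[5] = 32.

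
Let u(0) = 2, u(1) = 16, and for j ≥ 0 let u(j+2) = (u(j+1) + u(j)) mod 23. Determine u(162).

10

Computing terms: u(0) = 2, u(1) = 16, u(2) = 18, u(3) = 11, u(4) = 6, u(5) = 17, u(6) = 0, u(7) = 17, u(8) = 17, u(9) = 11, u(10) = 5, u(11) = 16, u(12) = 21, u(13) = 14, u(14) = 12, u(15) = 3, u(16) = 15, u(17) = 18, u(18) = 10, u(19) = 5, u(20) = 15, u(21) = 20, u(22) = 12, u(23) = 9, u(24) = 21, u(25) = 7, u(26) = 5, u(27) = 12, u(28) = 17, u(29) = 6, u(30) = 0, u(31) = 6, u(32) = 6, u(33) = 12, u(34) = 18, u(35) = 7, u(36) = 2, u(37) = 9, u(38) = 11, u(39) = 20, u(40) = 8, u(41) = 5, u(42) = 13, u(43) = 18, u(44) = 8, u(45) = 3, u(46) = 11, u(47) = 14, u(48) = 2, u(49) = 16.
The sequence repeats with period 48.
So u(162) = u(0 + ((162-0) mod 48)) = u(18) = 10.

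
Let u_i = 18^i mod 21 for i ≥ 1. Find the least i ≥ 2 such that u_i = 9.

2

Computing terms: u_1 = 18, u_2 = 9, u_3 = 15, u_4 = 18.
Since u_4 = u_1 = 18, the sequence is periodic with period 3.
The value 9 first appears (with i ≥ 2) at u_2.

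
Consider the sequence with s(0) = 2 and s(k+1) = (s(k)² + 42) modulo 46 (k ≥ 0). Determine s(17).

Listing terms: s(0) = 2; s(1) = 0; s(2) = 42; s(3) = 12; s(4) = 2.
Since s(4) = s(0) = 2, the sequence is periodic with period 4.
(17 - 0) mod 4 = 1, so s(17) = s(1) = 0.

0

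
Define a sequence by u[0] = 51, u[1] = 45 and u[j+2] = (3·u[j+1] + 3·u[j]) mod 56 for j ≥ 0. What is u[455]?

We have u[0] = 51, u[1] = 45, u[2] = 8, u[3] = 47, u[4] = 53, u[5] = 20, u[6] = 51, u[7] = 45.
The sequence repeats with period 6.
(455 - 0) mod 6 = 5, so u[455] = u[5] = 20.

20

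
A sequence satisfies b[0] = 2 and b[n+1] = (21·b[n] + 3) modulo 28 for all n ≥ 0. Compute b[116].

b[0] = 2, b[1] = 17, b[2] = 24, b[3] = 3, b[4] = 10, b[5] = 17.
Since b[5] = b[1] = 17, the sequence is eventually periodic: after a pre-period of length 1 it cycles with period 4.
For n ≥ 1, b[n] depends only on (n - 1) mod 4. (116 - 1) mod 4 = 3, so b[116] = b[4] = 10.

10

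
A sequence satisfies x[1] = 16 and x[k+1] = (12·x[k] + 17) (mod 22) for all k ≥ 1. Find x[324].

Computing terms: x[1] = 16,  x[2] = 11,  x[3] = 17,  x[4] = 1,  x[5] = 7,  x[6] = 13,  x[7] = 19,  x[8] = 3,  x[9] = 9,  x[10] = 15,  x[11] = 21,  x[12] = 5,  x[13] = 11.
Since x[13] = x[2] = 11, the sequence is eventually periodic: after a pre-period of length 1 it cycles with period 11.
For k ≥ 2, x[k] depends only on (k - 2) mod 11. (324 - 2) mod 11 = 3, so x[324] = x[5] = 7.

7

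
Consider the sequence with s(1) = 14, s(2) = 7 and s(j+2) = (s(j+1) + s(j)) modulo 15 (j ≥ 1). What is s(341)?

4

Computing terms: s(1) = 14; s(2) = 7; s(3) = 6; s(4) = 13; s(5) = 4; s(6) = 2; s(7) = 6; s(8) = 8; s(9) = 14; s(10) = 7.
The sequence repeats with period 8.
(341 - 1) mod 8 = 4, so s(341) = s(5) = 4.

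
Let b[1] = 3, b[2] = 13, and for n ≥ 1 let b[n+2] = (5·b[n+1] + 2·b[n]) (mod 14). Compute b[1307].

5

Listing terms: b[1] = 3,  b[2] = 13,  b[3] = 1,  b[4] = 3,  b[5] = 3,  b[6] = 7,  b[7] = 13,  b[8] = 9,  b[9] = 1,  b[10] = 9,  b[11] = 5,  b[12] = 1,  b[13] = 1,  b[14] = 7,  b[15] = 9,  b[16] = 3,  b[17] = 5,  b[18] = 3,  b[19] = 11,  b[20] = 5,  b[21] = 5,  b[22] = 7,  b[23] = 3,  b[24] = 1,  b[25] = 11,  b[26] = 1,  b[27] = 13,  b[28] = 11,  b[29] = 11,  b[30] = 7,  b[31] = 1,  b[32] = 5,  b[33] = 13,  b[34] = 5,  b[35] = 9,  b[36] = 13,  b[37] = 13,  b[38] = 7,  b[39] = 5,  b[40] = 11,  b[41] = 9,  b[42] = 11,  b[43] = 3,  b[44] = 9,  b[45] = 9,  b[46] = 7,  b[47] = 11,  b[48] = 13,  b[49] = 3,  b[50] = 13.
Since (b[49], b[50]) = (b[1], b[2]) = (3, 13) (two consecutive terms determine the rest), the sequence is periodic with period 48.
(1307 - 1) mod 48 = 10, so b[1307] = b[11] = 5.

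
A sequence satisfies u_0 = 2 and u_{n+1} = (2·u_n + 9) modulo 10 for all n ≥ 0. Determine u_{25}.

u_0 = 2, u_1 = 3, u_2 = 5, u_3 = 9, u_4 = 7, u_5 = 3.
Since u_5 = u_1 = 3, the sequence is eventually periodic: after a pre-period of length 1 it cycles with period 4.
For n ≥ 1, u_n depends only on (n - 1) mod 4. (25 - 1) mod 4 = 0, so u_{25} = u_1 = 3.

3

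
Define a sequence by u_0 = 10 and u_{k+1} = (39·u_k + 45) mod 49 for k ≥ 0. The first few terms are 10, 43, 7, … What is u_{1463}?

u_0 = 10,  u_1 = 43,  u_2 = 7,  u_3 = 24,  u_4 = 1,  u_5 = 35,  u_6 = 38,  u_7 = 8,  u_8 = 14,  u_9 = 3,  u_{10} = 15,  u_{11} = 42,  u_{12} = 17,  u_{13} = 22,  u_{14} = 21,  u_{15} = 31,  u_{16} = 29,  u_{17} = 0,  u_{18} = 45,  u_{19} = 36,  u_{20} = 28,  u_{21} = 10.
Since u_{21} = u_0 = 10, the sequence is periodic with period 21.
(1463 - 0) mod 21 = 14, so u_{1463} = u_{14} = 21.

21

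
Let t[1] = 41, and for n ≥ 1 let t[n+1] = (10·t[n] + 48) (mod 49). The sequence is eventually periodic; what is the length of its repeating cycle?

42

We have t[1] = 41,  t[2] = 17,  t[3] = 22,  t[4] = 23,  t[5] = 33,  t[6] = 35,  t[7] = 6,  t[8] = 10,  t[9] = 1,  t[10] = 9,  t[11] = 40,  t[12] = 7,  t[13] = 20,  t[14] = 3,  t[15] = 29,  t[16] = 44,  t[17] = 47,  t[18] = 28,  t[19] = 34,  t[20] = 45,  t[21] = 8,  t[22] = 30,  t[23] = 5,  t[24] = 0,  t[25] = 48,  t[26] = 38,  t[27] = 36,  t[28] = 16,  t[29] = 12,  t[30] = 21,  t[31] = 13,  t[32] = 31,  t[33] = 15,  t[34] = 2,  t[35] = 19,  t[36] = 42,  t[37] = 27,  t[38] = 24,  t[39] = 43,  t[40] = 37,  t[41] = 26,  t[42] = 14,  t[43] = 41.
The sequence repeats with period 42.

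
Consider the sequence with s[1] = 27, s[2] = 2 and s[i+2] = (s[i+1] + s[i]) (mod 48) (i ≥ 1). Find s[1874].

2

s[1] = 27, s[2] = 2, s[3] = 29, s[4] = 31, s[5] = 12, s[6] = 43, s[7] = 7, s[8] = 2, s[9] = 9, s[10] = 11, s[11] = 20, s[12] = 31, s[13] = 3, s[14] = 34, s[15] = 37, s[16] = 23, s[17] = 12, s[18] = 35, s[19] = 47, s[20] = 34, s[21] = 33, s[22] = 19, s[23] = 4, s[24] = 23, s[25] = 27, s[26] = 2.
The sequence repeats with period 24.
(1874 - 1) mod 24 = 1, so s[1874] = s[2] = 2.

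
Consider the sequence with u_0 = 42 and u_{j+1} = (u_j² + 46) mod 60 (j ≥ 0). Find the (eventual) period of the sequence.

3

Computing terms: u_0 = 42, u_1 = 10, u_2 = 26, u_3 = 2, u_4 = 50, u_5 = 26.
Since u_5 = u_2 = 26, the sequence is eventually periodic: after a pre-period of length 2 it cycles with period 3.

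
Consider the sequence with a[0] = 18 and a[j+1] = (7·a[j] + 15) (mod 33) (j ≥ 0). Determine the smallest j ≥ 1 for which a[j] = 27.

Computing terms: a[0] = 18; a[1] = 9; a[2] = 12; a[3] = 0; a[4] = 15; a[5] = 21; a[6] = 30; a[7] = 27; a[8] = 6; a[9] = 24; a[10] = 18.
The sequence repeats with period 10.
The value 27 first appears (with j ≥ 1) at a[7].

7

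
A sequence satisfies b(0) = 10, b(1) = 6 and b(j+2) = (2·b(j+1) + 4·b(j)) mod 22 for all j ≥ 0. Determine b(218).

18

b(0) = 10, b(1) = 6, b(2) = 8, b(3) = 18, b(4) = 2, b(5) = 10, b(6) = 6.
The sequence repeats with period 5.
So b(218) = b(0 + ((218-0) mod 5)) = b(3) = 18.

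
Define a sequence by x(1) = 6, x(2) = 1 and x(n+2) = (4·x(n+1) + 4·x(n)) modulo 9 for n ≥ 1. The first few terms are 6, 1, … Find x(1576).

1

We have x(1) = 6, x(2) = 1, x(3) = 1, x(4) = 8, x(5) = 0, x(6) = 5, x(7) = 2, x(8) = 1, x(9) = 3, x(10) = 7, x(11) = 4, x(12) = 8, x(13) = 3, x(14) = 8, x(15) = 8, x(16) = 1, x(17) = 0, x(18) = 4, x(19) = 7, x(20) = 8, x(21) = 6, x(22) = 2, x(23) = 5, x(24) = 1, x(25) = 6, x(26) = 1.
The sequence repeats with period 24.
(1576 - 1) mod 24 = 15, so x(1576) = x(16) = 1.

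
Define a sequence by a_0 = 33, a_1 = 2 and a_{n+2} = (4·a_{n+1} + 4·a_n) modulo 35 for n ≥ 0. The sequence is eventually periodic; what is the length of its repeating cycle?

Listing terms: a_0 = 33; a_1 = 2; a_2 = 0; a_3 = 8; a_4 = 32; a_5 = 20; a_6 = 33; a_7 = 2.
The sequence repeats with period 6.

6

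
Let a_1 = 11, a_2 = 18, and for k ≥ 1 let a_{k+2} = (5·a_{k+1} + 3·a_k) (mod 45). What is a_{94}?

We have a_1 = 11, a_2 = 18, a_3 = 33, a_4 = 39, a_5 = 24, a_6 = 12, a_7 = 42, a_8 = 21, a_9 = 6, a_{10} = 3, a_{11} = 33, a_{12} = 39.
Since (a_{11}, a_{12}) = (a_3, a_4) = (33, 39) (two consecutive terms determine the rest), the sequence is eventually periodic: after a pre-period of length 2 it cycles with period 8.
For k ≥ 3, a_k depends only on (k - 3) mod 8. (94 - 3) mod 8 = 3, so a_{94} = a_6 = 12.

12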